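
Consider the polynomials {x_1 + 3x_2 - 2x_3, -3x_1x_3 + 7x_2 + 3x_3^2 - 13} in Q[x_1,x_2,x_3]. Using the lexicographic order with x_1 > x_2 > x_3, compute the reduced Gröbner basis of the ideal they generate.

f_1 = x_1 + 3x_2 - 2x_3, LT = x_1.
f_2 = -3x_1x_3 + 7x_2 + 3x_3^2 - 13, LT = x_1x_3.

S(f_1,f_2): lcm = x_1x_3. S = 3x_2x_3 + 7/3x_2 - x_3^2 - 13/3.
  leading term x_2x_3: no divisor's leading term divides it; move 3x_2x_3 to the remainder.
  leading term x_2: no divisor's leading term divides it; move 7/3x_2 to the remainder.
  leading term x_3^2: no divisor's leading term divides it; move -x_3^2 to the remainder.
  leading term 1: no divisor's leading term divides it; move -13/3 to the remainder.
  remainder 3x_2x_3 + 7/3x_2 - x_3^2 - 13/3 ≠ 0; add g_3 = 3x_2x_3 + 7/3x_2 - x_3^2 - 13/3 to the basis.

The other S-polynomials (S(f_1,g_3), S(f_2,g_3)) all reduce to 0 modulo the current basis, so we have a Gröbner basis.
Inter-reduce: drop elements whose leading term is divisible by another's, tail-reduce, and make monic.

G = {x_1 + 3x_2 - 2x_3, x_2x_3 + 7/9x_2 - 1/3x_3^2 - 13/9}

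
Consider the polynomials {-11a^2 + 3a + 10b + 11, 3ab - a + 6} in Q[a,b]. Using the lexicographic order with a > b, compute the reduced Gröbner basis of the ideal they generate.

Buchberger's algorithm terminates because the ascending chain of leading-term ideals stabilizes.

f_1 = -11a^2 + 3a + 10b + 11, LT = a^2.
f_2 = 3ab - a + 6, LT = ab.

S(f_1,f_2): lcm = a^2b. S = 1/3a^2 - 3/11ab - 2a - 10/11b^2 - b.
  leading term a^2: subtract (-1/33)·f_1 from 1/3a^2 - 3/11ab - 2a - 10/11b^2 - b → -3/11ab - 21/11a - 10/11b^2 - 23/33b + 1/3
  leading term ab: subtract (-1/11)·f_2 from -3/11ab - 21/11a - 10/11b^2 - 23/33b + 1/3 → -2a - 10/11b^2 - 23/33b + 29/33
  leading term a: no divisor's leading term divides it; move -2a to the remainder.
  leading term b^2: no divisor's leading term divides it; move -10/11b^2 to the remainder.
  leading term b: no divisor's leading term divides it; move -23/33b to the remainder.
  leading term 1: no divisor's leading term divides it; move 29/33 to the remainder.
  remainder -2a - 10/11b^2 - 23/33b + 29/33 ≠ 0; add g_3 = -2a - 10/11b^2 - 23/33b + 29/33 to the basis.

S(f_1,g_3): lcm = a^2. S = -5/11ab^2 - 23/66ab + 1/6a - 10/11b - 1.
  leading term ab^2: subtract (-5/33b)·f_2 from -5/11ab^2 - 23/66ab + 1/6a - 10/11b - 1 → -1/2ab + 1/6a - 1
  leading term ab: subtract (-1/6)·f_2 from -1/2ab + 1/6a - 1 → 0
  remainder 0.

S(f_2,g_3): lcm = ab. S = -1/3a - 5/11b^3 - 23/66b^2 + 29/66b + 2.
  leading term a: subtract (1/6)·g_3 from -1/3a - 5/11b^3 - 23/66b^2 + 29/66b + 2 → -5/11b^3 - 13/66b^2 + 5/9b + 367/198
  leading term b^3: no divisor's leading term divides it; move -5/11b^3 to the remainder.
  leading term b^2: no divisor's leading term divides it; move -13/66b^2 to the remainder.
  leading term b: no divisor's leading term divides it; move 5/9b to the remainder.
  leading term 1: no divisor's leading term divides it; move 367/198 to the remainder.
  remainder -5/11b^3 - 13/66b^2 + 5/9b + 367/198 ≠ 0; add g_4 = -5/11b^3 - 13/66b^2 + 5/9b + 367/198 to the basis.

S(f_1,g_4): leading monomials are coprime, so the S-polynomial reduces to 0 (Buchberger's first criterion).
S(f_2,g_4): lcm = ab^3. S = -23/30ab^2 + 11/9ab + 367/90a + 2b^2.
  leading term ab^2: subtract (-23/90b)·f_2 from -23/30ab^2 + 11/9ab + 367/90a + 2b^2 → 29/30ab + 367/90a + 2b^2 + 23/15b
  leading term ab: subtract (29/90)·f_2 from 29/30ab + 367/90a + 2b^2 + 23/15b → 22/5a + 2b^2 + 23/15b - 29/15
  leading term a: subtract (-11/5)·g_3 from 22/5a + 2b^2 + 23/15b - 29/15 → 0
  remainder 0.

S(g_3,g_4): leading monomials are coprime, so the S-polynomial reduces to 0 (Buchberger's first criterion).
Every S-polynomial of the final basis reduces to 0, so we have a Gröbner basis.
Inter-reduce: drop elements whose leading term is divisible by another's, tail-reduce, and make monic.

G = {a + 5/11b^2 + 23/66b - 29/66, b^3 + 13/30b^2 - 11/9b - 367/90}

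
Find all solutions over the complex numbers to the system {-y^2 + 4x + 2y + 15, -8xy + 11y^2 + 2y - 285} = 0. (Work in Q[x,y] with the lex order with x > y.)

Compute a lex Gröbner basis by Buchberger's algorithm.
f_1 = 4x - y^2 + 2y + 15, LT = x.
f_2 = -8xy + 11y^2 + 2y - 285, LT = xy.

S(f_1,f_2): lcm = xy. S = -1/4y^3 + 15/8y^2 + 4y - 285/8.
  leading term y^3: no divisor's leading term divides it; move -1/4y^3 to the remainder.
  leading term y^2: no divisor's leading term divides it; move 15/8y^2 to the remainder.
  leading term y: no divisor's leading term divides it; move 4y to the remainder.
  leading term 1: no divisor's leading term divides it; move -285/8 to the remainder.
  remainder -1/4y^3 + 15/8y^2 + 4y - 285/8 ≠ 0; add h_3 = -1/4y^3 + 15/8y^2 + 4y - 285/8 to the basis.

The other S-polynomials (S(f_1,h_3), S(f_2,h_3)) all reduce to 0 modulo the current basis, so we have a Gröbner basis.
Inter-reduce: drop elements whose leading term is divisible by another's, tail-reduce, and make monic.
Reduced Gröbner basis: {x - 1/4y^2 + 1/2y + 15/4, y^3 - 15/2y^2 - 16y + 285/2}.

From the last basis element, y^3 - 15/2y^2 - 16y + 285/2 = 0, so y takes values in {5, 5/4 - sqrt(481)/4, 5/4 + sqrt(481)/4}. Each choice, substituted upward through the basis, yields the corresponding point(s) of the solution set.
  y = 5: the earlier basis element becomes x = 0, giving x = 0 — point (0, 5).
  y = 5/4 - sqrt(481)/4: the earlier basis element becomes x - 113/32 + sqrt(481)/32 = 0, giving x = 113/32 - sqrt(481)/32 — point (113/32 - sqrt(481)/32, 5/4 - sqrt(481)/4).
  y = 5/4 + sqrt(481)/4: the earlier basis element becomes x - 113/32 - sqrt(481)/32 = 0, giving x = sqrt(481)/32 + 113/32 — point (sqrt(481)/32 + 113/32, 5/4 + sqrt(481)/4).
Each listed point satisfies every original equation (direct substitution).

{(0, 5), (113/32 - sqrt(481)/32, 5/4 - sqrt(481)/4), (sqrt(481)/32 + 113/32, 5/4 + sqrt(481)/4)}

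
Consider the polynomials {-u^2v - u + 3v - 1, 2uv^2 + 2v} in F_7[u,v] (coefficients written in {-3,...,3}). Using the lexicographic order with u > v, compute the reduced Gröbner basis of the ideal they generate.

G = {u - v + 1, v^2 + 2v}

f_1 = -u^2v - u + 3v - 1, LT = u^2v.
f_2 = 2uv^2 + 2v, LT = uv^2.

S(f_1,f_2): lcm = u^2v^2. S = -3v^2 + v.
  leading term v^2: no divisor's leading term divides it; move -3v^2 to the remainder.
  leading term v: no divisor's leading term divides it; move v to the remainder.
  remainder -3v^2 + v ≠ 0; add g_3 = -3v^2 + v to the basis.

S(f_1,g_3): lcm = u^2v^2. S = -2u^2v + uv - 3v^2 + v.
  leading term u^2v: subtract (2)·f_1 from -2u^2v + uv - 3v^2 + v → uv + 2u - 3v^2 + 2v + 2
  leading term uv: no divisor's leading term divides it; move uv to the remainder.
  leading term u: no divisor's leading term divides it; move 2u to the remainder.
  leading term v^2: subtract (1)·g_3 from -3v^2 + 2v + 2 → v + 2
  leading term v: no divisor's leading term divides it; move v to the remainder.
  leading term 1: no divisor's leading term divides it; move 2 to the remainder.
  remainder uv + 2u + v + 2 ≠ 0; add g_4 = uv + 2u + v + 2 to the basis.

S(f_2,g_3): lcm = uv^2. S = -2uv + v.
  leading term uv: subtract (-2)·g_4 from -2uv + v → -3u + 3v - 3
  leading term u: no divisor's leading term divides it; move -3u to the remainder.
  leading term v: no divisor's leading term divides it; move 3v to the remainder.
  leading term 1: no divisor's leading term divides it; move -3 to the remainder.
  remainder -3u + 3v - 3 ≠ 0; add g_5 = -3u + 3v - 3 to the basis.

The other S-polynomials (S(f_1,g_4), S(f_2,g_4), S(g_3,g_4), S(f_1,g_5), S(f_2,g_5), S(g_3,g_5), S(g_4,g_5)) all reduce to 0 modulo the current basis, so we have a Gröbner basis.
Inter-reduce: drop elements whose leading term is divisible by another's, tail-reduce, and make monic.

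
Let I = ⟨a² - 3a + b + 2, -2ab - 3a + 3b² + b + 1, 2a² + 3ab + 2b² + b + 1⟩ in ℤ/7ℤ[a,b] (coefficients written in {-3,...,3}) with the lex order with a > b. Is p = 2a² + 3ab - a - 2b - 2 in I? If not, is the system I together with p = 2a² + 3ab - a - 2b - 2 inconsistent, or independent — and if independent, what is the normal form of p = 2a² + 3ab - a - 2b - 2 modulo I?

Adjoining 2a² + 3ab - a - 2b - 2 makes the ideal the whole ring: the system is inconsistent.

First compute the reduced Gröbner basis of I by Buchberger's algorithm.
f_1 = a² - 3a + b + 2, LT = a².
f_2 = -2ab - 3a + 3b² + b + 1, LT = ab.
f_3 = 2a² + 3ab + 2b² + b + 1, LT = a².

S(f_1,f_2): lcm = a²b. S = 2a² - 2ab² + ab - 3a + b² + 2b.
  reduce S modulo (f_1, f_2, f_3):
  remainder -3a - 3b³ - b² + b - 2 ≠ 0; add h_4 = -3a - 3b³ - b² + b - 2 to the basis.

S(f_1,f_3): lcm = a². S = 2ab - 3a - b² - 3b - 2.
  reduce S modulo (f_1, f_2, f_3, h_4):
  remainder -b³ - 3b² + 3b + 3 ≠ 0; add h_5 = -b³ - 3b² + 3b + 3 to the basis.

S(f_2,f_3): lcm = a²b. S = -2a² - 3ab² + 3ab + 3a - b³ + 3b² + 3b.
  reduce S modulo (f_1, f_2, f_3, h_4, h_5):
  remainder -b - 2 ≠ 0; add h_6 = -b - 2 to the basis.

The other S-polynomials (S(f_1,h_4), S(f_2,h_4), S(f_3,h_4), S(f_1,h_5), S(f_2,h_5), S(f_3,h_5), S(h_4,h_5), S(f_1,h_6), S(f_2,h_6), S(f_3,h_6), S(h_4,h_6), S(h_5,h_6)) all reduce to 0 modulo the current basis, so we have a Gröbner basis.
Inter-reduce: drop elements whose leading term is divisible by another's, tail-reduce, and make monic.
Reduced Gröbner basis: {a - 3, b + 2}.
Label its elements g_1 = a - 3, g_2 = b + 2.

Reduce p = 2a² + 3ab - a - 2b - 2 modulo G:
  leading term a²: subtract (2a)·g_1 from 2a² + 3ab - a - 2b - 2 → 3ab - 2a - 2b - 2
  leading term ab: subtract (3b)·g_1 from 3ab - 2a - 2b - 2 → -2a - 2
  leading term a: subtract (-2)·g_1 from -2a - 2 → -1
  leading term 1: no divisor's leading term divides it; move -1 to the remainder.
  normal form = -1.
The normal form is nonzero, so p ∉ I. Since p minus its normal form lies in I, I + (p) = I + (r) where r = -1; decide whether this ideal is the whole ring.
Here r = -1 is a nonzero constant, hence a unit: 1 ∈ I + (p), the Gröbner basis of I + (p) is {1}, and the enlarged system has no common solution — adjoining p is inconsistent.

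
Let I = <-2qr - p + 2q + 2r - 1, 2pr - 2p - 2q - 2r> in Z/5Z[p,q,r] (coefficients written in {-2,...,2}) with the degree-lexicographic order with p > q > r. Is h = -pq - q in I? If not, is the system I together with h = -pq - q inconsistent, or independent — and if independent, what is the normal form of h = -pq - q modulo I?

First compute the reduced Gröbner basis of I by Buchberger's algorithm.
f_1 = -2qr - p + 2q + 2r - 1, LT = qr.
f_2 = 2pr - 2p - 2q - 2r, LT = pr.

S(f_1,f_2): lcm = pqr. S = -2p^2 - pr + q^2 + qr - 2p.
  reduce S modulo (f_1, f_2):
  remainder -2p^2 + q^2 - p + 2 ≠ 0; add k_3 = -2p^2 + q^2 - p + 2 to the basis.

The other S-polynomials (S(f_1,k_3), S(f_2,k_3)) all reduce to 0 modulo the current basis, so we have a Gröbner basis.
Inter-reduce: drop elements whose leading term is divisible by another's, tail-reduce, and make monic.
Reduced Gröbner basis: {p^2 + 2q^2 - 2p - 1, pr - p - q - r, qr - 2p - q - r - 2}.
Label its elements g_1 = p^2 + 2q^2 - 2p - 1, g_2 = pr - p - q - r, g_3 = qr - 2p - q - r - 2.

Reduce h = -pq - q modulo G:
  leading term pq: no divisor's leading term divides it; move -pq to the remainder.
  leading term q: no divisor's leading term divides it; move -q to the remainder.
  normal form = -pq - q.
The normal form is nonzero, so h ∉ I. Since h minus its normal form lies in I, I + (h) = I + (n) where n = -pq - q; decide whether this ideal is the whole ring.
Run Buchberger on G together with n (pairs among the g_i already reduce to 0 since G is a Gröbner basis):
g_1 = p^2 + 2q^2 - 2p - 1, LT = p^2.
g_2 = pr - p - q - r, LT = pr.
g_3 = qr - 2p - q - r - 2, LT = qr.
n = -pq - q, LT = pq.

S(g_1,n): lcm = p^2q. S = 2q^3 + 2pq - q.
  reduce S modulo (g_1, g_2, g_3, n):
  remainder 2q^3 + 2q ≠ 0; add m_5 = 2q^3 + 2q to the basis.

S(g_2,n): lcm = pqr. S = -pq - q^2 - 2qr.
  reduce S modulo (g_1, g_2, g_3, n, m_5):
  remainder -q^2 + p - q - 2r + 1 ≠ 0; add m_6 = -q^2 + p - q - 2r + 1 to the basis.

S(g_3,m_6): lcm = q^2r. S = -2pq + pr - q^2 - 2qr - 2r^2 - 2q + r.
  reduce S modulo (g_1, g_2, g_3, n, m_5, m_6):
  remainder -2r^2 + p + 2r ≠ 0; add m_7 = -2r^2 + p + 2r to the basis.

The other S-polynomials (S(g_1,g_2), S(g_1,g_3), S(g_2,g_3), S(g_3,n), S(g_1,m_5), S(g_2,m_5), S(g_3,m_5), S(n,m_5), S(g_1,m_6), S(g_2,m_6), S(n,m_6), S(m_5,m_6), S(g_1,m_7), S(g_2,m_7), S(g_3,m_7), S(n,m_7), S(m_5,m_7), S(m_6,m_7)) all reduce to 0 modulo the current basis, so we have a Gröbner basis.
Inter-reduce: drop elements whose leading term is divisible by another's, tail-reduce, and make monic.
Reduced Gröbner basis: {p^2 - 2q + r + 1, pq + q, pr - p - q - r, q^2 - p + q + 2r - 1, qr - 2p - q - r - 2, r^2 + 2p - r}.
The reduced Gröbner basis of I + (h) is {p^2 - 2q + r + 1, pq + q, pr - p - q - r, q^2 - p + q + 2r - 1, qr - 2p - q - r - 2, r^2 + 2p - r} ≠ {1}, a proper ideal, so the enlarged system stays consistent: h is independent of I, with normal form -pq - q.

-pq - q is independent of I; its normal form modulo I is -pq - q.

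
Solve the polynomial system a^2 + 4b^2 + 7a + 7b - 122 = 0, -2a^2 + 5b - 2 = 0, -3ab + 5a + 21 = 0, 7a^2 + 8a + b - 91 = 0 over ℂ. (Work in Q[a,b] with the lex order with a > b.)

Compute a lex Gröbner basis by Buchberger's algorithm.
f_1 = a^2 + 7a + 4b^2 + 7b - 122, LT = a^2.
f_2 = -2a^2 + 5b - 2, LT = a^2.
f_3 = -3ab + 5a + 21, LT = ab.
f_4 = 7a^2 + 8a + b - 91, LT = a^2.

S(f_1,f_2): lcm = a^2. S = 7a + 4b^2 + 19/2b - 123.
  reduce S modulo (f_1, f_2, f_3, f_4):
  remainder 7a + 4b^2 + 19/2b - 123 ≠ 0; add h_5 = 7a + 4b^2 + 19/2b - 123 to the basis.

S(f_1,f_3): lcm = a^2b. S = 5/3a^2 + 7ab + 7a + 4b^3 + 7b^2 - 122b.
  reduce S modulo (f_1, f_2, f_3, f_4, h_5):
  remainder 4b^3 - 11/3b^2 - 859/6b + 1126/3 ≠ 0; add h_6 = 4b^3 - 11/3b^2 - 859/6b + 1126/3 to the basis.

S(f_1,f_4): lcm = a^2. S = 41/7a + 4b^2 + 48/7b - 109.
  reduce S modulo (f_1, f_2, f_3, f_4, h_5, h_6):
  remainder 32/49b^2 - 107/98b - 298/49 ≠ 0; add h_7 = 32/49b^2 - 107/98b - 298/49 to the basis.

S(f_2,f_3): lcm = a^2b. S = 5/3a^2 + 7a - 5/2b^2 + b.
  reduce S modulo (f_1, f_2, f_3, f_4, h_5, h_6, h_7):
  remainder -5837/384b + 5837/96 ≠ 0; add h_8 = -5837/384b + 5837/96 to the basis.

The other S-polynomials (S(f_2,f_4), S(f_3,f_4), S(f_1,h_5), S(f_2,h_5), S(f_3,h_5), S(f_4,h_5), S(f_1,h_6), S(f_2,h_6), S(f_3,h_6), S(f_4,h_6), S(h_5,h_6), S(f_1,h_7), S(f_2,h_7), S(f_3,h_7), S(f_4,h_7), S(h_5,h_7), S(h_6,h_7), S(f_1,h_8), S(f_2,h_8), S(f_3,h_8), S(f_4,h_8), S(h_5,h_8), S(h_6,h_8), S(h_7,h_8)) all reduce to 0 modulo the current basis, so we have a Gröbner basis.
Inter-reduce: drop elements whose leading term is divisible by another's, tail-reduce, and make monic.
Reduced Gröbner basis: {a - 3, b - 4}.

Elimination: the polynomial b - 4 lies in the elimination ideal for b, so b ∈ {4}. For each such b, the remaining basis elements (now univariate) give the rest of the solution.
  b = 4: the earlier basis element becomes a - 3 = 0, giving a = 3 — point (3, 4).

{(3, 4)}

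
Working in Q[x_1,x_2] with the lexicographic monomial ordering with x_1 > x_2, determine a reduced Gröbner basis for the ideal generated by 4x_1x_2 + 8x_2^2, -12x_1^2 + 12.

G = {x_1^2 - 1, x_1x_2 + 2x_2^2, x_2^3 - 1/4x_2}

f_1 = 4x_1x_2 + 8x_2^2, LT = x_1x_2.
f_2 = -12x_1^2 + 12, LT = x_1^2.

S(f_1,f_2): lcm = x_1^2x_2. S = 2x_1x_2^2 + x_2.
  leading term x_1x_2^2: subtract (1/2x_2)·f_1 from 2x_1x_2^2 + x_2 → -4x_2^3 + x_2
  leading term x_2^3: no divisor's leading term divides it; move -4x_2^3 to the remainder.
  leading term x_2: no divisor's leading term divides it; move x_2 to the remainder.
  remainder -4x_2^3 + x_2 ≠ 0; add g_3 = -4x_2^3 + x_2 to the basis.

The other S-polynomials (S(f_1,g_3), S(f_2,g_3)) all reduce to 0 modulo the current basis, so we have a Gröbner basis.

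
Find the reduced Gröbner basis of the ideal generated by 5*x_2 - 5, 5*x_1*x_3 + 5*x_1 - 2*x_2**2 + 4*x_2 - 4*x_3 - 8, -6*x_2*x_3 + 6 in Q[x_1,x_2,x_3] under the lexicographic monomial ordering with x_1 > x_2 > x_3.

f_1 = 5*x_2 - 5, LT = x_2.
f_2 = 5*x_1*x_3 + 5*x_1 - 2*x_2**2 + 4*x_2 - 4*x_3 - 8, LT = x_1*x_3.
f_3 = -6*x_2*x_3 + 6, LT = x_2*x_3.

S(f_1,f_3): lcm = x_2*x_3. S = -x_3 + 1.
  leading term x_3: no divisor's leading term divides it; move -x_3 to the remainder.
  leading term 1: no divisor's leading term divides it; move 1 to the remainder.
  remainder -x_3 + 1 ≠ 0; add g_4 = -x_3 + 1 to the basis.

S(f_2,f_3): lcm = x_1*x_2*x_3. S = x_1*x_2 + x_1 - 2/5*x_2**3 + 4/5*x_2**2 - 4/5*x_2*x_3 - 8/5*x_2.
  leading term x_1*x_2: subtract (1/5*x_1)·f_1 from x_1*x_2 + x_1 - 2/5*x_2**3 + 4/5*x_2**2 - 4/5*x_2*x_3 - 8/5*x_2 → 2*x_1 - 2/5*x_2**3 + 4/5*x_2**2 - 4/5*x_2*x_3 - 8/5*x_2
  leading term x_1: no divisor's leading term divides it; move 2*x_1 to the remainder.
  leading term x_2**3: subtract (-2/25*x_2**2)·f_1 from -2/5*x_2**3 + 4/5*x_2**2 - 4/5*x_2*x_3 - 8/5*x_2 → 2/5*x_2**2 - 4/5*x_2*x_3 - 8/5*x_2
  leading term x_2**2: subtract (2/25*x_2)·f_1 from 2/5*x_2**2 - 4/5*x_2*x_3 - 8/5*x_2 → -4/5*x_2*x_3 - 6/5*x_2
  leading term x_2*x_3: subtract (-4/25*x_3)·f_1 from -4/5*x_2*x_3 - 6/5*x_2 → -6/5*x_2 - 4/5*x_3
  leading term x_2: subtract (-6/25)·f_1 from -6/5*x_2 - 4/5*x_3 → -4/5*x_3 - 6/5
  leading term x_3: subtract (4/5)·g_4 from -4/5*x_3 - 6/5 → -2
  leading term 1: no divisor's leading term divides it; move -2 to the remainder.
  remainder 2*x_1 - 2 ≠ 0; add g_5 = 2*x_1 - 2 to the basis.

The other S-polynomials (S(f_1,f_2), S(f_1,g_4), S(f_2,g_4), S(f_3,g_4), S(f_1,g_5), S(f_2,g_5), S(f_3,g_5), S(g_4,g_5)) all reduce to 0 modulo the current basis, so we have a Gröbner basis.
Inter-reduce: drop elements whose leading term is divisible by another's, tail-reduce, and make monic.

G = {x_1 - 1, x_2 - 1, x_3 - 1}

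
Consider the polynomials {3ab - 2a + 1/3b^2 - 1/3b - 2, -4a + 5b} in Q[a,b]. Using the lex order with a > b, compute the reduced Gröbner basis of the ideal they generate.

G = {a - 5/4b, b^2 - 34/49b - 24/49}

f_1 = 3ab - 2a + 1/3b^2 - 1/3b - 2, LT = ab.
f_2 = -4a + 5b, LT = a.

S(f_1,f_2): lcm = ab. S = -2/3a + 49/36b^2 - 1/9b - 2/3.
  reduce S modulo (f_1, f_2):
  remainder 49/36b^2 - 17/18b - 2/3 ≠ 0; add g_3 = 49/36b^2 - 17/18b - 2/3 to the basis.

The other S-polynomials (S(f_1,g_3), S(f_2,g_3)) all reduce to 0 modulo the current basis, so we have a Gröbner basis.
Inter-reduce: drop elements whose leading term is divisible by another's, tail-reduce, and make monic.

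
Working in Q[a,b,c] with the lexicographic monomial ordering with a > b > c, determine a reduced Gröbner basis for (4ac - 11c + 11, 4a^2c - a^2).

f_1 = 4ac - 11c + 11, LT = ac.
f_2 = 4a^2c - a^2, LT = a^2c.

S(f_1,f_2): lcm = a^2c. S = 1/4a^2 - 11/4ac + 11/4a.
  reduce S modulo (f_1, f_2):
  remainder 1/4a^2 + 11/4a - 121/16c + 121/16 ≠ 0; add g_3 = 1/4a^2 + 11/4a - 121/16c + 121/16 to the basis.

S(f_1,g_3): lcm = a^2c. S = -55/4ac + 11/4a + 121/4c^2 - 121/4c.
  reduce S modulo (f_1, f_2, g_3):
  remainder 11/4a + 121/4c^2 - 1089/16c + 605/16 ≠ 0; add g_4 = 11/4a + 121/4c^2 - 1089/16c + 605/16 to the basis.

S(f_1,g_4): lcm = ac. S = -11c^3 + 99/4c^2 - 33/2c + 11/4.
  reduce S modulo (f_1, f_2, g_3, g_4):
  remainder -11c^3 + 99/4c^2 - 33/2c + 11/4 ≠ 0; add g_5 = -11c^3 + 99/4c^2 - 33/2c + 11/4 to the basis.

The other S-polynomials (S(f_2,g_3), S(f_2,g_4), S(g_3,g_4), S(f_1,g_5), S(f_2,g_5), S(g_3,g_5), S(g_4,g_5)) all reduce to 0 modulo the current basis, so we have a Gröbner basis.
Inter-reduce: drop elements whose leading term is divisible by another's, tail-reduce, and make monic.

G = {a + 11c^2 - 99/4c + 55/4, c^3 - 9/4c^2 + 3/2c - 1/4}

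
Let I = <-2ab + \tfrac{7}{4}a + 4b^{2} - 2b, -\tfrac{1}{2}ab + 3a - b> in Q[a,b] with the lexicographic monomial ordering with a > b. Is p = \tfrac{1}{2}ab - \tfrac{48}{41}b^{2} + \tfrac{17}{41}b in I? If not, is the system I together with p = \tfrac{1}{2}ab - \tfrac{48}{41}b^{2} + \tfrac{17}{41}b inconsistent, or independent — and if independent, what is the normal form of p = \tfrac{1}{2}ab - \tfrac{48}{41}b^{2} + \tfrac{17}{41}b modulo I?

First compute the reduced Gröbner basis of I by Buchberger's algorithm.
f_1 = -2ab + \tfrac{7}{4}a + 4b^{2} - 2b, LT = ab.
f_2 = -\tfrac{1}{2}ab + 3a - b, LT = ab.

S(f_1,f_2): lcm = ab. S = \tfrac{41}{8}a - 2b^{2} - b.
  leading term a: no divisor's leading term divides it; move \tfrac{41}{8}a to the remainder.
  leading term b^{2}: no divisor's leading term divides it; move -2b^{2} to the remainder.
  leading term b: no divisor's leading term divides it; move -b to the remainder.
  remainder \tfrac{41}{8}a - 2b^{2} - b ≠ 0; add h_3 = \tfrac{41}{8}a - 2b^{2} - b to the basis.

S(f_1,h_3): lcm = ab. S = -\tfrac{7}{8}a + \tfrac{16}{41}b^{3} - \tfrac{74}{41}b^{2} + b.
  leading term a: subtract (-\tfrac{7}{41})·h_3 from -\tfrac{7}{8}a + \tfrac{16}{41}b^{3} - \tfrac{74}{41}b^{2} + b → \tfrac{16}{41}b^{3} - \tfrac{88}{41}b^{2} + \tfrac{34}{41}b
  leading term b^{3}: no divisor's leading term divides it; move \tfrac{16}{41}b^{3} to the remainder.
  leading term b^{2}: no divisor's leading term divides it; move -\tfrac{88}{41}b^{2} to the remainder.
  leading term b: no divisor's leading term divides it; move \tfrac{34}{41}b to the remainder.
  remainder \tfrac{16}{41}b^{3} - \tfrac{88}{41}b^{2} + \tfrac{34}{41}b ≠ 0; add h_4 = \tfrac{16}{41}b^{3} - \tfrac{88}{41}b^{2} + \tfrac{34}{41}b to the basis.

The other S-polynomials (S(f_2,h_3), S(f_1,h_4), S(f_2,h_4), S(h_3,h_4)) all reduce to 0 modulo the current basis, so we have a Gröbner basis.
Inter-reduce: drop elements whose leading term is divisible by another's, tail-reduce, and make monic.
Reduced Gröbner basis: {a - \tfrac{16}{41}b^{2} - \tfrac{8}{41}b, b^{3} - \tfrac{11}{2}b^{2} + \tfrac{17}{8}b}.
Label its elements g_1 = a - \tfrac{16}{41}b^{2} - \tfrac{8}{41}b, g_2 = b^{3} - \tfrac{11}{2}b^{2} + \tfrac{17}{8}b.

Reduce p = \tfrac{1}{2}ab - \tfrac{48}{41}b^{2} + \tfrac{17}{41}b modulo G:
  leading term ab: subtract (\tfrac{1}{2}b)·g_1 from \tfrac{1}{2}ab - \tfrac{48}{41}b^{2} + \tfrac{17}{41}b → \tfrac{8}{41}b^{3} - \tfrac{44}{41}b^{2} + \tfrac{17}{41}b
  leading term b^{3}: subtract (\tfrac{8}{41})·g_2 from \tfrac{8}{41}b^{3} - \tfrac{44}{41}b^{2} + \tfrac{17}{41}b → 0
  normal form = 0.
Since the normal form is 0, p ∈ I.

\tfrac{1}{2}ab - \tfrac{48}{41}b^{2} + \tfrac{17}{41}b lies in I (it reduces to 0).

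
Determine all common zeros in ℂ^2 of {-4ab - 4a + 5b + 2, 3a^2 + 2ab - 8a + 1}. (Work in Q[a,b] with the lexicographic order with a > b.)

Compute a lex Gröbner basis by Buchberger's algorithm.
f_1 = -4ab - 4a + 5b + 2, LT = ab.
f_2 = 3a^2 + 2ab - 8a + 1, LT = a^2.

S(f_1,f_2): lcm = a^2b. S = a^2 - 2/3ab^2 + 17/12ab - 1/2a - 1/3b.
  leading term a^2: subtract (1/3)·f_2 from a^2 - 2/3ab^2 + 17/12ab - 1/2a - 1/3b → -2/3ab^2 + 3/4ab + 13/6a - 1/3b - 1/3
  leading term ab^2: subtract (1/6b)·f_1 from -2/3ab^2 + 3/4ab + 13/6a - 1/3b - 1/3 → 17/12ab + 13/6a - 5/6b^2 - 2/3b - 1/3
  leading term ab: subtract (-17/48)·f_1 from 17/12ab + 13/6a - 5/6b^2 - 2/3b - 1/3 → 3/4a - 5/6b^2 + 53/48b + 3/8
  leading term a: no divisor's leading term divides it; move 3/4a to the remainder.
  leading term b^2: no divisor's leading term divides it; move -5/6b^2 to the remainder.
  leading term b: no divisor's leading term divides it; move 53/48b to the remainder.
  leading term 1: no divisor's leading term divides it; move 3/8 to the remainder.
  remainder 3/4a - 5/6b^2 + 53/48b + 3/8 ≠ 0; add h_3 = 3/4a - 5/6b^2 + 53/48b + 3/8 to the basis.

S(f_1,h_3): lcm = ab. S = a + 10/9b^3 - 53/36b^2 - 7/4b - 1/2.
  leading term a: subtract (4/3)·h_3 from a + 10/9b^3 - 53/36b^2 - 7/4b - 1/2 → 10/9b^3 - 13/36b^2 - 29/9b - 1
  leading term b^3: no divisor's leading term divides it; move 10/9b^3 to the remainder.
  leading term b^2: no divisor's leading term divides it; move -13/36b^2 to the remainder.
  leading term b: no divisor's leading term divides it; move -29/9b to the remainder.
  leading term 1: no divisor's leading term divides it; move -1 to the remainder.
  remainder 10/9b^3 - 13/36b^2 - 29/9b - 1 ≠ 0; add h_4 = 10/9b^3 - 13/36b^2 - 29/9b - 1 to the basis.

S(f_2,h_3): lcm = a^2. S = 10/9ab^2 - 29/36ab - 19/6a + 1/3.
  leading term ab^2: subtract (-5/18b)·f_1 from 10/9ab^2 - 29/36ab - 19/6a + 1/3 → -23/12ab - 19/6a + 25/18b^2 + 5/9b + 1/3
  leading term ab: subtract (23/48)·f_1 from -23/12ab - 19/6a + 25/18b^2 + 5/9b + 1/3 → -5/4a + 25/18b^2 - 265/144b - 5/8
  leading term a: subtract (-5/3)·h_3 from -5/4a + 25/18b^2 - 265/144b - 5/8 → 0
  remainder 0.

S(f_1,h_4): lcm = ab^3. S = 53/40ab^2 + 29/10ab + 9/10a - 5/4b^3 - 1/2b^2.
  leading term ab^2: subtract (-53/160b)·f_1 from 53/40ab^2 + 29/10ab + 9/10a - 5/4b^3 - 1/2b^2 → 63/40ab + 9/10a - 5/4b^3 + 37/32b^2 + 53/80b
  leading term ab: subtract (-63/160)·f_1 from 63/40ab + 9/10a - 5/4b^3 + 37/32b^2 + 53/80b → -27/40a - 5/4b^3 + 37/32b^2 + 421/160b + 63/80
  leading term a: subtract (-9/10)·h_3 from -27/40a - 5/4b^3 + 37/32b^2 + 421/160b + 63/80 → -5/4b^3 + 13/32b^2 + 29/8b + 9/8
  leading term b^3: subtract (-9/8)·h_4 from -5/4b^3 + 13/32b^2 + 29/8b + 9/8 → 0
  remainder 0.

S(f_2,h_4): leading monomials are coprime, so the S-polynomial reduces to 0 (Buchberger's first criterion).
S(h_3,h_4): leading monomials are coprime, so the S-polynomial reduces to 0 (Buchberger's first criterion).
Every S-polynomial of the final basis reduces to 0, so we have a Gröbner basis.
Inter-reduce: drop elements whose leading term is divisible by another's, tail-reduce, and make monic.
Reduced Gröbner basis: {a - 10/9b^2 + 53/36b + 1/2, b^3 - 13/40b^2 - 29/10b - 9/10}.

Since the basis is lex-ordered, b^3 - 13/40b^2 - 29/10b - 9/10 is univariate in b. Its roots are {2, -67/80 - sqrt(1609)/80, -67/80 + sqrt(1609)/80}. Back-substituting each root into the other basis elements fixes the other coordinates.
  b = 2: the earlier basis element becomes a - 1 = 0, giving a = 1 — point (1, 2).
  b = -67/80 - sqrt(1609)/80: the earlier basis element becomes a - 43/24 - sqrt(1609)/24 = 0, giving a = sqrt(1609)/24 + 43/24 — point (sqrt(1609)/24 + 43/24, -67/80 - sqrt(1609)/80).
  b = -67/80 + sqrt(1609)/80: the earlier basis element becomes a - 43/24 + sqrt(1609)/24 = 0, giving a = 43/24 - sqrt(1609)/24 — point (43/24 - sqrt(1609)/24, -67/80 + sqrt(1609)/80).

{(1, 2), (sqrt(1609)/24 + 43/24, -67/80 - sqrt(1609)/80), (43/24 - sqrt(1609)/24, -67/80 + sqrt(1609)/80)}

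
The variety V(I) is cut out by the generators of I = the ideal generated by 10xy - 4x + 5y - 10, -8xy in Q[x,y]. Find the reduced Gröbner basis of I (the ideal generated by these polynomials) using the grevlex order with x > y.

G = {y^2 - 2y, x - 5/4y + 5/2}

f_1 = 10xy - 4x + 5y - 10, LT = xy.
f_2 = -8xy, LT = xy.

S(f_1,f_2): lcm = xy. S = -2/5x + 1/2y - 1.
  reduce S modulo (f_1, f_2):
  remainder -2/5x + 1/2y - 1 ≠ 0; add g_3 = -2/5x + 1/2y - 1 to the basis.

S(f_1,g_3): lcm = xy. S = 5/4y^2 - 2/5x - 2y - 1.
  reduce S modulo (f_1, f_2, g_3):
  remainder 5/4y^2 - 5/2y ≠ 0; add g_4 = 5/4y^2 - 5/2y to the basis.

The other S-polynomials (S(f_2,g_3), S(f_1,g_4), S(f_2,g_4), S(g_3,g_4)) all reduce to 0 modulo the current basis, so we have a Gröbner basis.
Inter-reduce: drop elements whose leading term is divisible by another's, tail-reduce, and make monic.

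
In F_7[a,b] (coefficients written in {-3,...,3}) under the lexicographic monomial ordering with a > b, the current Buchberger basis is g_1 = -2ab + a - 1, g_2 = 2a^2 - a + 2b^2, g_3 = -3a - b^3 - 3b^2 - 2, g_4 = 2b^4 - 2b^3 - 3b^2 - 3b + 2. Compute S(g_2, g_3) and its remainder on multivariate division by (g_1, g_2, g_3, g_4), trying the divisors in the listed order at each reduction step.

S(g_2, g_3) = 2ab^3 - ab^2 + b^2; remainder on division = 0.

lcm(LM(g_2), LM(g_3)) = a^2.
S = (lcm/LT(g_2))·g_2 − (lcm/LT(g_3))·g_3 = 2ab^3 - ab^2 + b^2.
Reduce S modulo (g_1, g_2, g_3, g_4) in that order:
  leading term ab^3: subtract (-b^2)·g_1 from 2ab^3 - ab^2 + b^2 → 0
The remainder is 0, so this S-polynomial contributes no new basis element.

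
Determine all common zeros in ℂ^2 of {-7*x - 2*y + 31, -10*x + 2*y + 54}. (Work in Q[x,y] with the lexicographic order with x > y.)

{(5, -2)}

Compute a lex Gröbner basis by Buchberger's algorithm.
f_1 = -7*x - 2*y + 31, LT = x.
f_2 = -10*x + 2*y + 54, LT = x.

S(f_1,f_2): lcm = x. S = 17/35*y + 34/35.
  reduce S modulo (f_1, f_2):
  remainder 17/35*y + 34/35 ≠ 0; add h_3 = 17/35*y + 34/35 to the basis.

The other S-polynomials (S(f_1,h_3), S(f_2,h_3)) all reduce to 0 modulo the current basis, so we have a Gröbner basis.
Inter-reduce: drop elements whose leading term is divisible by another's, tail-reduce, and make monic.
Reduced Gröbner basis: {x - 5, y + 2}.

Elimination: the polynomial y + 2 lies in the elimination ideal for y, so y ∈ {-2}. For each such y, the remaining basis elements (now univariate) give the rest of the solution.
  y = -2: the earlier basis element becomes x - 5 = 0, giving x = 5 — point (5, -2).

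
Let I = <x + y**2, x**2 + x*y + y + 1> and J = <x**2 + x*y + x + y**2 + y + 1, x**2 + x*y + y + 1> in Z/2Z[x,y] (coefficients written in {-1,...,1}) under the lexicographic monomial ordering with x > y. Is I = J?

Yes, the ideals are equal.

Equality of ideals is decidable: compute both reduced Gröbner bases (unique for the ordering) and check whether they agree.
Buchberger on the first generating set:
f_1 = x + y**2, LT = x.
f_2 = x**2 + x*y + y + 1, LT = x**2.

S(f_1,f_2): lcm = x**2. S = x*y**2 + x*y + y + 1.
  reduce S modulo (f_1, f_2):
  remainder y**4 + y**3 + y + 1 ≠ 0; add g_3 = y**4 + y**3 + y + 1 to the basis.

The other S-polynomials (S(f_1,g_3), S(f_2,g_3)) all reduce to 0 modulo the current basis, so we have a Gröbner basis.
Inter-reduce: drop elements whose leading term is divisible by another's, tail-reduce, and make monic.
Reduced Gröbner basis: {x + y**2, y**4 + y**3 + y + 1}.

Buchberger on the second generating set:
h_1 = x**2 + x*y + x + y**2 + y + 1, LT = x**2.
h_2 = x**2 + x*y + y + 1, LT = x**2.

S(h_1,h_2): lcm = x**2. S = x + y**2.
  reduce S modulo (h_1, h_2):
  remainder x + y**2 ≠ 0; add k_3 = x + y**2 to the basis.

S(h_1,k_3): lcm = x**2. S = x*y**2 + x*y + x + y**2 + y + 1.
  reduce S modulo (h_1, h_2, k_3):
  remainder y**4 + y**3 + y + 1 ≠ 0; add k_4 = y**4 + y**3 + y + 1 to the basis.

The other S-polynomials (S(h_2,k_3), S(h_1,k_4), S(h_2,k_4), S(k_3,k_4)) all reduce to 0 modulo the current basis, so we have a Gröbner basis.
Inter-reduce: drop elements whose leading term is divisible by another's, tail-reduce, and make monic.
Reduced Gröbner basis: {x + y**2, y**4 + y**3 + y + 1}.

Same reduced basis, so the two generating sets span the same ideal.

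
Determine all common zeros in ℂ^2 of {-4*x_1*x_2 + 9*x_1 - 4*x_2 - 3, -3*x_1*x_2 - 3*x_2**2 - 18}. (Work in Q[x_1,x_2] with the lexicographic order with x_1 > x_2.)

{(-5, 3), (-7/24 - sqrt(287)*I/24, 1/8 - sqrt(287)*I/8), (-7/24 + sqrt(287)*I/24, 1/8 + sqrt(287)*I/8)}

Compute a lex Gröbner basis by Buchberger's algorithm.
f_1 = -4*x_1*x_2 + 9*x_1 - 4*x_2 - 3, LT = x_1*x_2.
f_2 = -3*x_1*x_2 - 3*x_2**2 - 18, LT = x_1*x_2.

S(f_1,f_2): lcm = x_1*x_2. S = -9/4*x_1 - x_2**2 + x_2 - 21/4.
  leading term x_1: no divisor's leading term divides it; move -9/4*x_1 to the remainder.
  leading term x_2**2: no divisor's leading term divides it; move -x_2**2 to the remainder.
  leading term x_2: no divisor's leading term divides it; move x_2 to the remainder.
  leading term 1: no divisor's leading term divides it; move -21/4 to the remainder.
  remainder -9/4*x_1 - x_2**2 + x_2 - 21/4 ≠ 0; add h_3 = -9/4*x_1 - x_2**2 + x_2 - 21/4 to the basis.

S(f_1,h_3): lcm = x_1*x_2. S = -9/4*x_1 - 4/9*x_2**3 + 4/9*x_2**2 - 4/3*x_2 + 3/4.
  leading term x_1: subtract (1)·h_3 from -9/4*x_1 - 4/9*x_2**3 + 4/9*x_2**2 - 4/3*x_2 + 3/4 → -4/9*x_2**3 + 13/9*x_2**2 - 7/3*x_2 + 6
  leading term x_2**3: no divisor's leading term divides it; move -4/9*x_2**3 to the remainder.
  leading term x_2**2: no divisor's leading term divides it; move 13/9*x_2**2 to the remainder.
  leading term x_2: no divisor's leading term divides it; move -7/3*x_2 to the remainder.
  leading term 1: no divisor's leading term divides it; move 6 to the remainder.
  remainder -4/9*x_2**3 + 13/9*x_2**2 - 7/3*x_2 + 6 ≠ 0; add h_4 = -4/9*x_2**3 + 13/9*x_2**2 - 7/3*x_2 + 6 to the basis.

The other S-polynomials (S(f_2,h_3), S(f_1,h_4), S(f_2,h_4), S(h_3,h_4)) all reduce to 0 modulo the current basis, so we have a Gröbner basis.
Inter-reduce: drop elements whose leading term is divisible by another's, tail-reduce, and make monic.
Reduced Gröbner basis: {x_1 + 4/9*x_2**2 - 4/9*x_2 + 7/3, x_2**3 - 13/4*x_2**2 + 21/4*x_2 - 27/2}.

The lex basis is triangular: the last element involves only x_2. Solving x_2**3 - 13/4*x_2**2 + 21/4*x_2 - 27/2 = 0 gives x_2 ∈ {3, 1/8 - sqrt(287)*I/8, 1/8 + sqrt(287)*I/8}; substituting each value into the earlier elements determines the remaining variables.
  x_2 = 3: the earlier basis element becomes x_1 + 5 = 0, giving x_1 = -5 — point (-5, 3).
  x_2 = 1/8 - sqrt(287)*I/8: the earlier basis element becomes x_1 + 7/24 + sqrt(287)*I/24 = 0, giving x_1 = -7/24 - sqrt(287)*I/24 — point (-7/24 - sqrt(287)*I/24, 1/8 - sqrt(287)*I/8).
  x_2 = 1/8 + sqrt(287)*I/8: the earlier basis element becomes x_1 + 7/24 - sqrt(287)*I/24 = 0, giving x_1 = -7/24 + sqrt(287)*I/24 — point (-7/24 + sqrt(287)*I/24, 1/8 + sqrt(287)*I/8).
Check: every point annihilates each of the original generators.
This is the nonlinear analogue of row-reducing a linear system.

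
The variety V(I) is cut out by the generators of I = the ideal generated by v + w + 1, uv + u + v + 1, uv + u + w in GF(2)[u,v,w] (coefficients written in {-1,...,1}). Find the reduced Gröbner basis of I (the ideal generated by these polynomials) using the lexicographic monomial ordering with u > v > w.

G = {uw + w, v + w + 1}

f_1 = v + w + 1, LT = v.
f_2 = uv + u + v + 1, LT = uv.
f_3 = uv + u + w, LT = uv.

S(f_1,f_2): lcm = uv. S = uw + v + 1.
  reduce S modulo (f_1, f_2, f_3):
  remainder uw + w ≠ 0; add g_4 = uw + w to the basis.

The other S-polynomials (S(f_1,f_3), S(f_2,f_3), S(f_1,g_4), S(f_2,g_4), S(f_3,g_4)) all reduce to 0 modulo the current basis, so we have a Gröbner basis.
Inter-reduce: drop elements whose leading term is divisible by another's, tail-reduce, and make monic.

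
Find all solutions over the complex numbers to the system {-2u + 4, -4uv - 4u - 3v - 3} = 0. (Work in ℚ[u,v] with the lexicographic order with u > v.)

{(2, -1)}

Compute a lex Gröbner basis by Buchberger's algorithm.
f_1 = -2u + 4, LT = u.
f_2 = -4uv - 4u - 3v - 3, LT = uv.

S(f_1,f_2): lcm = uv. S = -u - 11/4v - ¾.
  reduce S modulo (f_1, f_2):
  remainder -11/4v - 11/4 ≠ 0; add h_3 = -11/4v - 11/4 to the basis.

The other S-polynomials (S(f_1,h_3), S(f_2,h_3)) all reduce to 0 modulo the current basis, so we have a Gröbner basis.
Inter-reduce: drop elements whose leading term is divisible by another's, tail-reduce, and make monic.
Reduced Gröbner basis: {u - 2, v + 1}.

From the last basis element, v + 1 = 0, so v takes values in {-1}. Each choice, substituted upward through the basis, yields the corresponding point(s) of the solution set.
  v = -1: the earlier basis element becomes u - 2 = 0, giving u = 2 — point (2, -1).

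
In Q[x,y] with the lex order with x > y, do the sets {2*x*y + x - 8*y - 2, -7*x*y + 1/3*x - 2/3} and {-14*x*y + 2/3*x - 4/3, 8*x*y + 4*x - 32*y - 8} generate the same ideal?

Equality of ideals is decidable: compute both reduced Gröbner bases (unique for the ordering) and check whether they agree.
Buchberger on the first generating set:
f_1 = 2*x*y + x - 8*y - 2, LT = x*y.
f_2 = -7*x*y + 1/3*x - 2/3, LT = x*y.

S(f_1,f_2): lcm = x*y. S = 23/42*x - 4*y - 23/21.
  reduce S modulo (f_1, f_2):
  remainder 23/42*x - 4*y - 23/21 ≠ 0; add g_3 = 23/42*x - 4*y - 23/21 to the basis.

S(f_1,g_3): lcm = x*y. S = 1/2*x + 168/23*y**2 - 2*y - 1.
  reduce S modulo (f_1, f_2, g_3):
  remainder 168/23*y**2 + 38/23*y ≠ 0; add g_4 = 168/23*y**2 + 38/23*y to the basis.

The other S-polynomials (S(f_2,g_3), S(f_1,g_4), S(f_2,g_4), S(g_3,g_4)) all reduce to 0 modulo the current basis, so we have a Gröbner basis.
Inter-reduce: drop elements whose leading term is divisible by another's, tail-reduce, and make monic.
Reduced Gröbner basis: {x - 168/23*y - 2, y**2 + 19/84*y}.

Buchberger on the second generating set:
h_1 = -14*x*y + 2/3*x - 4/3, LT = x*y.
h_2 = 8*x*y + 4*x - 32*y - 8, LT = x*y.

S(h_1,h_2): lcm = x*y. S = -23/42*x + 4*y + 23/21.
  reduce S modulo (h_1, h_2):
  remainder -23/42*x + 4*y + 23/21 ≠ 0; add k_3 = -23/42*x + 4*y + 23/21 to the basis.

S(h_1,k_3): lcm = x*y. S = -1/21*x + 168/23*y**2 + 2*y + 2/21.
  reduce S modulo (h_1, h_2, k_3):
  remainder 168/23*y**2 + 38/23*y ≠ 0; add k_4 = 168/23*y**2 + 38/23*y to the basis.

The other S-polynomials (S(h_2,k_3), S(h_1,k_4), S(h_2,k_4), S(k_3,k_4)) all reduce to 0 modulo the current basis, so we have a Gröbner basis.
Inter-reduce: drop elements whose leading term is divisible by another's, tail-reduce, and make monic.
Reduced Gröbner basis: {x - 168/23*y - 2, y**2 + 19/84*y}.

The two bases agree; hence the ideals are identical.
The choice of monomial ordering does not affect the verdict — as long as both bases are computed under the same ordering, their equality decides ideal equality.

Yes, the ideals are equal.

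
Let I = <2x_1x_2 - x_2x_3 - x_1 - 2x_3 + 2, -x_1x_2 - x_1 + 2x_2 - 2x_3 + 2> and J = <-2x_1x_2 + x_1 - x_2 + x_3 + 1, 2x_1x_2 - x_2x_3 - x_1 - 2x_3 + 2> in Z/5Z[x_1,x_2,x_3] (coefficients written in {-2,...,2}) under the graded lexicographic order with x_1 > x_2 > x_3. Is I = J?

No, the ideals differ.

Since reduced Gröbner bases are canonical representatives of ideals under a given ordering, it suffices to compute and compare them.
Buchberger on the first generating set:
f_1 = 2x_1x_2 - x_2x_3 - x_1 - 2x_3 + 2, LT = x_1x_2.
f_2 = -x_1x_2 - x_1 + 2x_2 - 2x_3 + 2, LT = x_1x_2.

S(f_1,f_2): lcm = x_1x_2. S = 2x_2x_3 + x_1 + 2x_2 + 2x_3 - 2.
  leading term x_2x_3: no divisor's leading term divides it; move 2x_2x_3 to the remainder.
  leading term x_1: no divisor's leading term divides it; move x_1 to the remainder.
  leading term x_2: no divisor's leading term divides it; move 2x_2 to the remainder.
  leading term x_3: no divisor's leading term divides it; move 2x_3 to the remainder.
  leading term 1: no divisor's leading term divides it; move -2 to the remainder.
  remainder 2x_2x_3 + x_1 + 2x_2 + 2x_3 - 2 ≠ 0; add g_3 = 2x_2x_3 + x_1 + 2x_2 + 2x_3 - 2 to the basis.

S(f_1,g_3): lcm = x_1x_2x_3. S = 2x_2x_3^2 + 2x_1^2 - x_1x_2 + x_1x_3 - x_3^2 + x_1 + x_3.
  leading term x_2x_3^2: subtract (x_3)·g_3 from 2x_2x_3^2 + 2x_1^2 - x_1x_2 + x_1x_3 - x_3^2 + x_1 + x_3 → 2x_1^2 - x_1x_2 - 2x_2x_3 + 2x_3^2 + x_1 - 2x_3
  leading term x_1^2: no divisor's leading term divides it; move 2x_1^2 to the remainder.
  leading term x_1x_2: subtract (2)·f_1 from -x_1x_2 - 2x_2x_3 + 2x_3^2 + x_1 - 2x_3 → 2x_3^2 - 2x_1 + 2x_3 + 1
  leading term x_3^2: no divisor's leading term divides it; move 2x_3^2 to the remainder.
  leading term x_1: no divisor's leading term divides it; move -2x_1 to the remainder.
  leading term x_3: no divisor's leading term divides it; move 2x_3 to the remainder.
  leading term 1: no divisor's leading term divides it; move 1 to the remainder.
  remainder 2x_1^2 + 2x_3^2 - 2x_1 + 2x_3 + 1 ≠ 0; add g_4 = 2x_1^2 + 2x_3^2 - 2x_1 + 2x_3 + 1 to the basis.

The other S-polynomials (S(f_2,g_3), S(f_1,g_4), S(f_2,g_4), S(g_3,g_4)) all reduce to 0 modulo the current basis, so we have a Gröbner basis.
Inter-reduce: drop elements whose leading term is divisible by another's, tail-reduce, and make monic.
Reduced Gröbner basis: {x_1^2 + x_3^2 - x_1 + x_3 - 2, x_1x_2 + x_1 - 2x_2 + 2x_3 - 2, x_2x_3 - 2x_1 + x_2 + x_3 - 1}.

Buchberger on the second generating set:
h_1 = -2x_1x_2 + x_1 - x_2 + x_3 + 1, LT = x_1x_2.
h_2 = 2x_1x_2 - x_2x_3 - x_1 - 2x_3 + 2, LT = x_1x_2.

S(h_1,h_2): lcm = x_1x_2. S = -2x_2x_3 - 2x_2 - 2x_3 + 1.
  leading term x_2x_3: no divisor's leading term divides it; move -2x_2x_3 to the remainder.
  leading term x_2: no divisor's leading term divides it; move -2x_2 to the remainder.
  leading term x_3: no divisor's leading term divides it; move -2x_3 to the remainder.
  leading term 1: no divisor's leading term divides it; move 1 to the remainder.
  remainder -2x_2x_3 - 2x_2 - 2x_3 + 1 ≠ 0; add k_3 = -2x_2x_3 - 2x_2 - 2x_3 + 1 to the basis.

S(h_1,k_3): lcm = x_1x_2x_3. S = -x_1x_2 + x_1x_3 - 2x_2x_3 + 2x_3^2 - 2x_1 + 2x_3.
  leading term x_1x_2: subtract (-2)·h_1 from -x_1x_2 + x_1x_3 - 2x_2x_3 + 2x_3^2 - 2x_1 + 2x_3 → x_1x_3 - 2x_2x_3 + 2x_3^2 - 2x_2 - x_3 + 2
  leading term x_1x_3: no divisor's leading term divides it; move x_1x_3 to the remainder.
  leading term x_2x_3: subtract (1)·k_3 from -2x_2x_3 + 2x_3^2 - 2x_2 - x_3 + 2 → 2x_3^2 + x_3 + 1
  leading term x_3^2: no divisor's leading term divides it; move 2x_3^2 to the remainder.
  leading term x_3: no divisor's leading term divides it; move x_3 to the remainder.
  leading term 1: no divisor's leading term divides it; move 1 to the remainder.
  remainder x_1x_3 + 2x_3^2 + x_3 + 1 ≠ 0; add k_4 = x_1x_3 + 2x_3^2 + x_3 + 1 to the basis.

The other S-polynomials (S(h_2,k_3), S(h_1,k_4), S(h_2,k_4), S(k_3,k_4)) all reduce to 0 modulo the current basis, so we have a Gröbner basis.
Inter-reduce: drop elements whose leading term is divisible by another's, tail-reduce, and make monic.
Reduced Gröbner basis: {x_1x_2 + 2x_1 - 2x_2 + 2x_3 + 2, x_1x_3 + 2x_3^2 + x_3 + 1, x_2x_3 + x_2 + x_3 + 2}.

These differ, so the ideals are not equal.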